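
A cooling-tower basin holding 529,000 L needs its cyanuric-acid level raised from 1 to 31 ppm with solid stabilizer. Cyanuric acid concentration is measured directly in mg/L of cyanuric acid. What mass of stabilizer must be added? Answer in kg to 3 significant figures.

CYA to add: (31 − 1) = 30 mg/L × 529,000 L = 15,870 g cyanuric acid.

15.9 kg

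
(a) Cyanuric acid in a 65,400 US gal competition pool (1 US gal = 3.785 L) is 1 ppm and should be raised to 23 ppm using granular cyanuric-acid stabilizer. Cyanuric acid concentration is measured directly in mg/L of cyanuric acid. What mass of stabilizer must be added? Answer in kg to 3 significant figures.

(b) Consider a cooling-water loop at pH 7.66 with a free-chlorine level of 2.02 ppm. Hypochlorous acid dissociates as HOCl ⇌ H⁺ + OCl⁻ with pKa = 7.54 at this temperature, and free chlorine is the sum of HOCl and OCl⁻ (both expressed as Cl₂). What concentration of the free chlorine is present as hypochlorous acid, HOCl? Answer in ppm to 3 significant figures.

(a) 5.45 kg; (b) 0.871 ppm

(a) Volume: 65,400 US gal × 3.785 L/gal = 247,539 L.
(a) CYA to add: (23 − 1) = 22 mg/L × 247,539 L = 5446 g cyanuric acid.

(b) [OCl⁻]/[HOCl] = 10^(pH − pKa) = 10^(7.66 − 7.54) = 10^0.12 = 1.318.
(b) Fraction as HOCl = 1 / (1 + 1.318) = 0.4314.
(b) HOCl = 0.4314 × 2.02 ppm = 0.8713 ppm.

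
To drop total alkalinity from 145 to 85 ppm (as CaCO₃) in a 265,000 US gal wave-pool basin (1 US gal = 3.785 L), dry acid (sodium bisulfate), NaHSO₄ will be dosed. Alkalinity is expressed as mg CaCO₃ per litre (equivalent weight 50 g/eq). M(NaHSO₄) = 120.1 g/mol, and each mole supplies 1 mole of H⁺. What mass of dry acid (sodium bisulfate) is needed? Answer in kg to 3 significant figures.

Volume: 265,000 US gal × 3.785 L/gal = 1,003,025 L.
Alkalinity to neutralize: (145 − 85) = 60 mg/L as CaCO₃ × 1,003,025 L = 60,180 g as CaCO₃.
Equivalents of H⁺ required: 60,180 ÷ 50 g/eq = 1204 eq = 1204 mol NaHSO₄.
Mass of NaHSO₄: 1204 × 120.1 = 144,600 g.

145 kg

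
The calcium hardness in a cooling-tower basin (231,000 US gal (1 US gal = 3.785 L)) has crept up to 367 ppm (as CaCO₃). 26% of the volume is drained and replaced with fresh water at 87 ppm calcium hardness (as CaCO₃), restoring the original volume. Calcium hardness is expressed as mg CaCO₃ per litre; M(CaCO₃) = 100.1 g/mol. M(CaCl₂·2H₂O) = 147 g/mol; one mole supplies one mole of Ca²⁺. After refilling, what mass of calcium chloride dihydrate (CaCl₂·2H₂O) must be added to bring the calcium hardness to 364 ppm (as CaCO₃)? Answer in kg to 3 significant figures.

Volume: 231,000 US gal × 3.785 L/gal = 874,335 L.
After draining 26% and refilling: 367 × 0.74 + 87 × 0.26 = 294.2 ppm.
Deficit to target: 364 − 294.2 = 69.8 mg/L.
As CaCO₃: 69.8 mg/L × 874,335 L = 61,030 g; ÷ 100.1 = 609.7 mol Ca²⁺.
Mass: 609.7 × 147 = 89,620 g.

89.6 kg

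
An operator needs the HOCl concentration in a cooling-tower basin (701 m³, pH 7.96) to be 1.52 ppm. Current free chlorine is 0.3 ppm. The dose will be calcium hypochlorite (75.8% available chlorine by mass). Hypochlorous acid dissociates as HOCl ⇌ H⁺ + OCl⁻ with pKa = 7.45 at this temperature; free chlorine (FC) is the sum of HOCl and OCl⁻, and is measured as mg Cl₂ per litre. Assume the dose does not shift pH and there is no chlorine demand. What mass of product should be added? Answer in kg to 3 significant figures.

5.68 kg

Volume: 701 m³ = 701,000 L.
[OCl⁻]/[HOCl] = 10^(pH − pKa) = 10^(7.96 − 7.45) = 3.236; fraction as HOCl = 1/(1 + 3.236) = 0.2361.
Free chlorine required for 1.52 ppm HOCl: 1.52 / 0.2361 = 6.439 ppm.
FC to add: 6.439 − 0.3 = 6.139 mg/L as Cl₂.
Cl₂ equivalent: 6.139 mg/L × 701,000 L = 4303 g.
Product at 75.8% available Cl: 4303 / 0.758 = 5677 g.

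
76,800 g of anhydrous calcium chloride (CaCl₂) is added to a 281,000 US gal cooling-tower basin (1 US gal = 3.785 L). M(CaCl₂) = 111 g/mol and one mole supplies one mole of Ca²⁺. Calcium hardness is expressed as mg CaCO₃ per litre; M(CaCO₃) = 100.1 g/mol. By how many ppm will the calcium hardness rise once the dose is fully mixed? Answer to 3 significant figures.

65.1 ppm

Volume: 281,000 US gal × 3.785 L/gal = 1,063,585 L.
Moles of Ca²⁺: 76,800 g ÷ 111 g/mol = 691.9 mol.
As CaCO₃: 691.9 mol × 100.1 g/mol = 69,260 g.
Rise: 69,260 g / 1,063,585 L × 1000 = 65.12 mg/L.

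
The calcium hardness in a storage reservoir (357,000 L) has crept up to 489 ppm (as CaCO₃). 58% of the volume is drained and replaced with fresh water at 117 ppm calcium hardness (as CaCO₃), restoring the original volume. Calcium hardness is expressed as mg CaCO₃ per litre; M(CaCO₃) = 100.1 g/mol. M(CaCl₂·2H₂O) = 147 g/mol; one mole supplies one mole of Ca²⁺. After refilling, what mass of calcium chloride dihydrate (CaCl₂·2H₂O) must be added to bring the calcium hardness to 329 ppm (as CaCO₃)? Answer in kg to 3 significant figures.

After draining 58% and refilling: 489 × 0.42 + 117 × 0.58 = 273.24 ppm.
Deficit to target: 329 − 273.24 = 55.76 mg/L.
As CaCO₃: 55.76 mg/L × 357,000 L = 19,910 g; ÷ 100.1 = 198.9 mol Ca²⁺.
Mass: 198.9 × 147 = 29,230 g.

29.2 kg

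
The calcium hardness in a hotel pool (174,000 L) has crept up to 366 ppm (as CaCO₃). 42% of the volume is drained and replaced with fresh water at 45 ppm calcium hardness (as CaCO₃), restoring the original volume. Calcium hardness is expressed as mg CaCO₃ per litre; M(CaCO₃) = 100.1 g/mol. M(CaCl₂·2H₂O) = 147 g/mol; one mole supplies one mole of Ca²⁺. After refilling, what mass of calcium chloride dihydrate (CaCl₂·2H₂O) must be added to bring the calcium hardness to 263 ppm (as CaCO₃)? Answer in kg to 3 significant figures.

After draining 42% and refilling: 366 × 0.58 + 45 × 0.42 = 231.18 ppm.
Deficit to target: 263 − 231.18 = 31.82 mg/L.
As CaCO₃: 31.82 mg/L × 174,000 L = 5537 g; ÷ 100.1 = 55.31 mol Ca²⁺.
Mass: 55.31 × 147 = 8131 g.

8.13 kg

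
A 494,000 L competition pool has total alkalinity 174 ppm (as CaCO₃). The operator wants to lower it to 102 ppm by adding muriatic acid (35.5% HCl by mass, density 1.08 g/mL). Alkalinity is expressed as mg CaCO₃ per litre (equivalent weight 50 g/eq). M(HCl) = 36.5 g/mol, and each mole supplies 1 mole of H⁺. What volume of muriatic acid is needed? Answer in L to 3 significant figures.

Alkalinity to neutralize: (174 − 102) = 72 mg/L as CaCO₃ × 494,000 L = 35,570 g as CaCO₃.
Equivalents of H⁺ required: 35,570 ÷ 50 g/eq = 711.4 eq = 711.4 mol HCl.
Mass of HCl: 711.4 × 36.5 = 25,960 g.
Mass of 35.5% solution: 25,960 / 0.355 = 73,140 g.
Volume: 73,140 g ÷ 1.08 g/mL = 67,720 mL.

67.7 L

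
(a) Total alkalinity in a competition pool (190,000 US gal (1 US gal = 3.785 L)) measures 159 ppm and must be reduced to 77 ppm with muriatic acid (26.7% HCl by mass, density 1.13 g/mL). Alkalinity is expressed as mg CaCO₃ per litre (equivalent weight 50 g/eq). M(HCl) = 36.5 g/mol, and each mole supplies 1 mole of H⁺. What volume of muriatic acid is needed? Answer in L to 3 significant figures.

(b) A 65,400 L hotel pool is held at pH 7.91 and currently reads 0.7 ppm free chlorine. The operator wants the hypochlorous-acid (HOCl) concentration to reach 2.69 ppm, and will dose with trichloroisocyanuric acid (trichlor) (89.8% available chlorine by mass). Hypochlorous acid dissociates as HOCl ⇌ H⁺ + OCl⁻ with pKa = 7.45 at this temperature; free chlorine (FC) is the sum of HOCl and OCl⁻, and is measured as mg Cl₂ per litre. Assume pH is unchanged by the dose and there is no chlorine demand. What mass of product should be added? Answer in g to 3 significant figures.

(a) 143 L; (b) 710 g

(a) Volume: 190,000 US gal × 3.785 L/gal = 719,150 L.
(a) Alkalinity to neutralize: (159 − 77) = 82 mg/L as CaCO₃ × 719,150 L = 58,970 g as CaCO₃.
(a) Equivalents of H⁺ required: 58,970 ÷ 50 g/eq = 1179 eq = 1179 mol HCl.
(a) Mass of HCl: 1179 × 36.5 = 43,050 g.
(a) Mass of 26.7% solution: 43,050 / 0.267 = 161,200 g.
(a) Volume: 161,200 g ÷ 1.13 g/mL = 142,700 mL.

(b) [OCl⁻]/[HOCl] = 10^(pH − pKa) = 10^(7.91 − 7.45) = 2.884; fraction as HOCl = 1/(1 + 2.884) = 0.2575.
(b) Free chlorine required for 2.69 ppm HOCl: 2.69 / 0.2575 = 10.45 ppm.
(b) FC to add: 10.45 − 0.7 = 9.748 mg/L as Cl₂.
(b) Cl₂ equivalent: 9.748 mg/L × 65,400 L = 637.5 g.
(b) Product at 89.8% available Cl: 637.5 / 0.898 = 709.9 g.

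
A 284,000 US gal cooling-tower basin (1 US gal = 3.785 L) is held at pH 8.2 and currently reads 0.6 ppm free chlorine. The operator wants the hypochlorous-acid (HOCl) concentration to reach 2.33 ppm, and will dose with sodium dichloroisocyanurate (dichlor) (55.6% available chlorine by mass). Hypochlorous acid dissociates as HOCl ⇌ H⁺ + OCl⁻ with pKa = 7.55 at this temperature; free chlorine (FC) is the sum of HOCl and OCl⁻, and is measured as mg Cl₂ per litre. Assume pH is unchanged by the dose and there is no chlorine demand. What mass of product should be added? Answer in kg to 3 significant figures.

23.5 kg

Volume: 284,000 US gal × 3.785 L/gal = 1,074,940 L.
[OCl⁻]/[HOCl] = 10^(pH − pKa) = 10^(8.2 − 7.55) = 4.467; fraction as HOCl = 1/(1 + 4.467) = 0.1829.
Free chlorine required for 2.33 ppm HOCl: 2.33 / 0.1829 = 12.74 ppm.
FC to add: 12.74 − 0.6 = 12.14 mg/L as Cl₂.
Cl₂ equivalent: 12.14 mg/L × 1,074,940 L = 13,050 g.
Product at 55.6% available Cl: 13,050 / 0.556 = 23,470 g.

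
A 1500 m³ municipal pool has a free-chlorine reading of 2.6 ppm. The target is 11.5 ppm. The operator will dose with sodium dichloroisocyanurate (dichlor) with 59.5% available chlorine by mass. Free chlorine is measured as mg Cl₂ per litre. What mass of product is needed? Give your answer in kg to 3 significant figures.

22.4 kg

Volume: 1500 m³ = 1,500,000 L.
Chlorine deficit: 11.5 − 2.6 = 8.9 ppm = 8.9 mg/L as Cl₂.
Cl₂ equivalent needed: 8.9 mg/L × 1,500,000 L = 13,350,000 mg = 13,350 g.
Product at 59.5% available chlorine: 13,350 / 0.595 = 22,440 g.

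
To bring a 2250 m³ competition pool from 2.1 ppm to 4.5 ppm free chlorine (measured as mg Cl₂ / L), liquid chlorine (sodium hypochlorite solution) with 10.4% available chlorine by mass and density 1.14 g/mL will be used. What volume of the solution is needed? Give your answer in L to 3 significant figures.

Volume: 2250 m³ = 2,250,000 L.
Chlorine deficit: 4.5 − 2.1 = 2.4 ppm = 2.4 mg/L as Cl₂.
Cl₂ equivalent needed: 2.4 mg/L × 2,250,000 L = 5,400,000 mg = 5400 g.
Product at 10.4% available chlorine: 5400 / 0.104 = 51,920 g.
Volume at density 1.14 g/mL: 51,920 g ÷ 1.14 g/mL = 45,550 mL.

45.5 L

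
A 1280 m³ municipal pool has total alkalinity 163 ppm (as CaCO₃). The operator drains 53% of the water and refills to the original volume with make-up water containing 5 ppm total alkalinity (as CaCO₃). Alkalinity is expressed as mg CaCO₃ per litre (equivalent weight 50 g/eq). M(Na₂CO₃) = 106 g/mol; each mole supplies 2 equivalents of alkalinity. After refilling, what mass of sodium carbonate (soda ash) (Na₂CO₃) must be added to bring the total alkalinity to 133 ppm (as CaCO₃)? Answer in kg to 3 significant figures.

Volume: 1280 m³ = 1,280,000 L.
After draining 53% and refilling: 163 × 0.47 + 5 × 0.53 = 79.26 ppm.
Deficit to target: 133 − 79.26 = 53.74 mg/L.
As CaCO₃: 53.74 mg/L × 1,280,000 L = 68,790 g; ÷ 50 g/eq ÷ 2 = 687.9 mol Na₂CO₃.
Mass: 687.9 × 106 = 72,910 g.

72.9 kg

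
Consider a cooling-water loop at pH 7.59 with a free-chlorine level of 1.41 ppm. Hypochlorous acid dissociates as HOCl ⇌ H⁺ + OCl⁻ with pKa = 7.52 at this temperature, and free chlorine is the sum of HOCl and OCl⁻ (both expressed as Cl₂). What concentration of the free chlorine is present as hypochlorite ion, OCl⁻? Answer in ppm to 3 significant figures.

[OCl⁻]/[HOCl] = 10^(pH − pKa) = 10^(7.59 − 7.52) = 10^0.07 = 1.175.
Fraction as HOCl = 1 / (1 + 1.175) = 0.4598.
OCl⁻ = (1 − 0.4598) × 1.41 ppm = 0.7617 ppm.

0.762 ppm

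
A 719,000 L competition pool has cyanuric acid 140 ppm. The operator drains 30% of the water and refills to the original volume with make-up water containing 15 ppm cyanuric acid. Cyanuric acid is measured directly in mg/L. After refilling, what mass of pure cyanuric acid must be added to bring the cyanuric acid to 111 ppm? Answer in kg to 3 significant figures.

6.11 kg

After draining 30% and refilling: 140 × 0.70 + 15 × 0.30 = 102.5 ppm.
Deficit to target: 111 − 102.5 = 8.5 mg/L.
Mass: 8.5 mg/L × 719,000 L = 6112 g cyanuric acid.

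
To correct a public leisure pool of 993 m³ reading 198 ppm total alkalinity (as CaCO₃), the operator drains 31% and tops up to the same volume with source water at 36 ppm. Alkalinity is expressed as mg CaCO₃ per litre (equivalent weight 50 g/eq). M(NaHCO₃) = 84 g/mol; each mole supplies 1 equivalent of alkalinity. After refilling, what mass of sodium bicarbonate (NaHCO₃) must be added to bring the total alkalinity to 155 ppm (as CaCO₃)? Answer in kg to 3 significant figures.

Volume: 993 m³ = 993,000 L.
After draining 31% and refilling: 198 × 0.69 + 36 × 0.31 = 147.78 ppm.
Deficit to target: 155 − 147.78 = 7.22 mg/L.
As CaCO₃: 7.22 mg/L × 993,000 L = 7169 g; ÷ 50 g/eq ÷ 1 = 143.4 mol NaHCO₃.
Mass: 143.4 × 84 = 12,040 g.

12.0 kg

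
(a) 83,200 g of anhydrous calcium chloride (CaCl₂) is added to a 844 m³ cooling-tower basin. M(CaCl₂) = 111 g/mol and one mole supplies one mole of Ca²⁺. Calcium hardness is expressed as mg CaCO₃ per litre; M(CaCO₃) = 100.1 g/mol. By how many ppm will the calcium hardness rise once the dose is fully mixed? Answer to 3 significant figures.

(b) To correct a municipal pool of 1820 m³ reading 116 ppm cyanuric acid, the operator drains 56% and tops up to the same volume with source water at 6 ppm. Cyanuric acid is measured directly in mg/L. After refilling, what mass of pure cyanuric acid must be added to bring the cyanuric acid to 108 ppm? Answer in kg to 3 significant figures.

(a) 88.9 ppm; (b) 97.6 kg

(a) Volume: 844 m³ = 844,000 L.
(a) Moles of Ca²⁺: 83,200 g ÷ 111 g/mol = 749.5 mol.
(a) As CaCO₃: 749.5 mol × 100.1 g/mol = 75,030 g.
(a) Rise: 75,030 g / 844,000 L × 1000 = 88.9 mg/L.

(b) Volume: 1820 m³ = 1,820,000 L.
(b) After draining 56% and refilling: 116 × 0.44 + 6 × 0.56 = 54.4 ppm.
(b) Deficit to target: 108 − 54.4 = 53.6 mg/L.
(b) Mass: 53.6 mg/L × 1,820,000 L = 97,550 g cyanuric acid.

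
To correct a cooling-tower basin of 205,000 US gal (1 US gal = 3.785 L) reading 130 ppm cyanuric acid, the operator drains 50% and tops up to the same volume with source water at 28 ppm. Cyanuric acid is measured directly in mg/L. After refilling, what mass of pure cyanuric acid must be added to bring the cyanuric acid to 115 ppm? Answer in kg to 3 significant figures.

Volume: 205,000 US gal × 3.785 L/gal = 775,925 L.
After draining 50% and refilling: 130 × 0.50 + 28 × 0.50 = 79 ppm.
Deficit to target: 115 − 79 = 36 mg/L.
Mass: 36 mg/L × 775,925 L = 27,930 g cyanuric acid.

27.9 kg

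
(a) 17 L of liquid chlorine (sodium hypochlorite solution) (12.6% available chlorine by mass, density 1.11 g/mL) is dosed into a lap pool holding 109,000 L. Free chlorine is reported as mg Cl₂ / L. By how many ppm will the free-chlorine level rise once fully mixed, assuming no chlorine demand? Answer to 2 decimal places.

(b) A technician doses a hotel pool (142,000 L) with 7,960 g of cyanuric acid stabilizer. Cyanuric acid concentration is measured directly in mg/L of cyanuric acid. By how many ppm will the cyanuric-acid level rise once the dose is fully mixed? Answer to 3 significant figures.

(a) 21.81 ppm; (b) 56.1 ppm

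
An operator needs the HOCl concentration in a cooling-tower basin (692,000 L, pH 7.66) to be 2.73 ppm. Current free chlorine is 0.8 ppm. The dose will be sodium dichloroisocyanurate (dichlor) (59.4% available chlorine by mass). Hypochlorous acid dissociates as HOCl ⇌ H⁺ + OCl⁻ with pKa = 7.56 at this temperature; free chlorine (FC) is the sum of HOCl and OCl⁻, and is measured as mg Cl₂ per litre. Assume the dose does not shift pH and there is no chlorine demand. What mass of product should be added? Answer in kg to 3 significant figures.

6.25 kg

[OCl⁻]/[HOCl] = 10^(pH − pKa) = 10^(7.66 − 7.56) = 1.259; fraction as HOCl = 1/(1 + 1.259) = 0.4427.
Free chlorine required for 2.73 ppm HOCl: 2.73 / 0.4427 = 6.167 ppm.
FC to add: 6.167 − 0.8 = 5.367 mg/L as Cl₂.
Cl₂ equivalent: 5.367 mg/L × 692,000 L = 3714 g.
Product at 59.4% available Cl: 3714 / 0.594 = 6252 g.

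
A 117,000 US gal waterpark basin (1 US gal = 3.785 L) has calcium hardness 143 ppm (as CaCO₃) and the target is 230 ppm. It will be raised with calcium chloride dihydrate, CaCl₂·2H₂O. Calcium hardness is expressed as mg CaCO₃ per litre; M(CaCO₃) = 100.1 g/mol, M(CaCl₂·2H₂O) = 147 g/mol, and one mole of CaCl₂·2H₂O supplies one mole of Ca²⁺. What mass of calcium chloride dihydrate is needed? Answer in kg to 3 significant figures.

56.6 kg

Volume: 117,000 US gal × 3.785 L/gal = 442,845 L.
Hardness to add: (230 − 143) = 87 mg/L as CaCO₃ × 442,845 L = 38,530 g as CaCO₃.
Moles of Ca²⁺ (1 mol Ca²⁺ ≡ 1 mol CaCO₃): 38,530 / 100.1 g/mol = 384.9 mol.
Mass of CaCl₂·2H₂O: 384.9 × 147 = 56,580 g.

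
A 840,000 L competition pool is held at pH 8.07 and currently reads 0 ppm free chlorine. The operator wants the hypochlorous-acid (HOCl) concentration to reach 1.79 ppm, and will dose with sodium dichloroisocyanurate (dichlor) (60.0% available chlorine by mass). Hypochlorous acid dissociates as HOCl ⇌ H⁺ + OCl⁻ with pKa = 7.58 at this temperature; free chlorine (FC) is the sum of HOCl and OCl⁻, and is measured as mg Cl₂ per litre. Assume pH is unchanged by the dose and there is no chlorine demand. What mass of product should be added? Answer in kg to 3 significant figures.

[OCl⁻]/[HOCl] = 10^(pH − pKa) = 10^(8.07 − 7.58) = 3.09; fraction as HOCl = 1/(1 + 3.09) = 0.2445.
Free chlorine required for 1.79 ppm HOCl: 1.79 / 0.2445 = 7.322 ppm.
FC to add: 7.322 − 0 = 7.322 mg/L as Cl₂.
Cl₂ equivalent: 7.322 mg/L × 840,000 L = 6150 g.
Product at 60.0% available Cl: 6150 / 0.6 = 10,250 g.

10.3 kg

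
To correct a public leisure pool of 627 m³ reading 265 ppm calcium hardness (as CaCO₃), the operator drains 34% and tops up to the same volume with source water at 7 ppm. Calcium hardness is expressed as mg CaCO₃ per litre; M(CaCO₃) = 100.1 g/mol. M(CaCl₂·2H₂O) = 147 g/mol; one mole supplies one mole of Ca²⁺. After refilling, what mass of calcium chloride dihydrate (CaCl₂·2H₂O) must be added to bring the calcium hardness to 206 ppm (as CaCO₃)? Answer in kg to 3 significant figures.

Volume: 627 m³ = 627,000 L.
After draining 34% and refilling: 265 × 0.66 + 7 × 0.34 = 177.28 ppm.
Deficit to target: 206 − 177.28 = 28.72 mg/L.
As CaCO₃: 28.72 mg/L × 627,000 L = 18,010 g; ÷ 100.1 = 179.9 mol Ca²⁺.
Mass: 179.9 × 147 = 26,440 g.

26.4 kg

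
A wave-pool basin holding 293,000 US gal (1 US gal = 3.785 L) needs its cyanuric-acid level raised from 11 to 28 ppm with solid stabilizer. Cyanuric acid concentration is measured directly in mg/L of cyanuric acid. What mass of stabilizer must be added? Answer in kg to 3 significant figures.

18.9 kg

Volume: 293,000 US gal × 3.785 L/gal = 1,109,005 L.
CYA to add: (28 − 11) = 17 mg/L × 1,109,005 L = 18,850 g cyanuric acid.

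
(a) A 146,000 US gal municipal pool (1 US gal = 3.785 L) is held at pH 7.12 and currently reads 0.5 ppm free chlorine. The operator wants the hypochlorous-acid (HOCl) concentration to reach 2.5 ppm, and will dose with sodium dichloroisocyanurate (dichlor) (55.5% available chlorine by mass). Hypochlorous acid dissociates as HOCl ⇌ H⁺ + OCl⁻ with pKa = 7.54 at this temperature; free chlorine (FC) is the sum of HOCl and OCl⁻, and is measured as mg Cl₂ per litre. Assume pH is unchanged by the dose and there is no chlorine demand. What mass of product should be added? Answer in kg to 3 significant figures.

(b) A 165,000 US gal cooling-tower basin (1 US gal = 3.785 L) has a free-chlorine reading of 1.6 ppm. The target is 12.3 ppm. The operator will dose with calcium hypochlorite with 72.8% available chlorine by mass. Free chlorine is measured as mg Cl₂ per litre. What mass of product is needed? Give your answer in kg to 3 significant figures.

(a) Volume: 146,000 US gal × 3.785 L/gal = 552,610 L.
(a) [OCl⁻]/[HOCl] = 10^(pH − pKa) = 10^(7.12 − 7.54) = 0.3802; fraction as HOCl = 1/(1 + 0.3802) = 0.7245.
(a) Free chlorine required for 2.5 ppm HOCl: 2.5 / 0.7245 = 3.45 ppm.
(a) FC to add: 3.45 − 0.5 = 2.95 mg/L as Cl₂.
(a) Cl₂ equivalent: 2.95 mg/L × 552,610 L = 1630 g.
(a) Product at 55.5% available Cl: 1630 / 0.555 = 2938 g.

(b) Volume: 165,000 US gal × 3.785 L/gal = 624,525 L.
(b) Chlorine deficit: 12.3 − 1.6 = 10.7 ppm = 10.7 mg/L as Cl₂.
(b) Cl₂ equivalent needed: 10.7 mg/L × 624,525 L = 6,682,000 mg = 6682 g.
(b) Product at 72.8% available chlorine: 6682 / 0.728 = 9179 g.

(a) 2.94 kg; (b) 9.18 kg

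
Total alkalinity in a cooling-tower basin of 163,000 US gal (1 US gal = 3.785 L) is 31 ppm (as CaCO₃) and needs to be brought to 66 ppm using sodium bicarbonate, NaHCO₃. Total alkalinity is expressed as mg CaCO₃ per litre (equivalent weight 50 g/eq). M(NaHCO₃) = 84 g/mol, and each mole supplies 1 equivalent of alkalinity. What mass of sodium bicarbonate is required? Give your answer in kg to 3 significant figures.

36.3 kg

Volume: 163,000 US gal × 3.785 L/gal = 616,955 L.
Alkalinity to add: (66 − 31) = 35 mg/L as CaCO₃ × 616,955 L = 21,590 g as CaCO₃.
Equivalents: 21,590 g ÷ 50 g/eq = 431.9 eq.
NaHCO₃ supplies 1 eq per mole → 431.9 mol.
Mass: 431.9 mol × 84 g/mol = 36,280 g.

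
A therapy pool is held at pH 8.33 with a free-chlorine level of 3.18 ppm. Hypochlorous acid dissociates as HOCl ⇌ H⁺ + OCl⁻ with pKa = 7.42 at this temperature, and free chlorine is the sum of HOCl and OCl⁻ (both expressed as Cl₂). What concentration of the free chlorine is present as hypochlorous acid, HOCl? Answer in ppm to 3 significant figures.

0.348 ppm

[OCl⁻]/[HOCl] = 10^(pH − pKa) = 10^(8.33 − 7.42) = 10^0.91 = 8.128.
Fraction as HOCl = 1 / (1 + 8.128) = 0.1095.
HOCl = 0.1095 × 3.18 ppm = 0.3484 ppm.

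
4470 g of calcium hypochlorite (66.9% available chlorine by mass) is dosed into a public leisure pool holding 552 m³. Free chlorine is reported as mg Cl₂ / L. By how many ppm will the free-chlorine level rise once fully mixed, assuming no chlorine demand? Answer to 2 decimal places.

Volume: 552 m³ = 552,000 L.
Available chlorine delivered: 4470 g × 0.669 = 2990 g as Cl₂.
Concentration rise: 2990 g / 552,000 L = 5.417 mg/L = 5.42 ppm.

5.42 ppm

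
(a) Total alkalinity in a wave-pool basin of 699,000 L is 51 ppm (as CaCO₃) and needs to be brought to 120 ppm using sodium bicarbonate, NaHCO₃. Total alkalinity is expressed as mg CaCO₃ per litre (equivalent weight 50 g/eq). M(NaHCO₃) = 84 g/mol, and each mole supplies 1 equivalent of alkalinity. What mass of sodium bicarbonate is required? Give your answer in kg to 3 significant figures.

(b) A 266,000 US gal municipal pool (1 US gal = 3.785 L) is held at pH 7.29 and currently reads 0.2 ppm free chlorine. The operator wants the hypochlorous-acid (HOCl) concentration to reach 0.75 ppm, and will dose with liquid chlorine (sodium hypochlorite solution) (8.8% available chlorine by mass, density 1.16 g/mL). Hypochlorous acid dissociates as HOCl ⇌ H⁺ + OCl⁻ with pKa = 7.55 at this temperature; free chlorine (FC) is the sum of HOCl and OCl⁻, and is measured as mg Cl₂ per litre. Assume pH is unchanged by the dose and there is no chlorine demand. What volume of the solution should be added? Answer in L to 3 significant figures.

(a) 81.0 kg; (b) 9.49 L

(a) Alkalinity to add: (120 − 51) = 69 mg/L as CaCO₃ × 699,000 L = 48,230 g as CaCO₃.
(a) Equivalents: 48,230 g ÷ 50 g/eq = 964.6 eq.
(a) NaHCO₃ supplies 1 eq per mole → 964.6 mol.
(a) Mass: 964.6 mol × 84 g/mol = 81,030 g.

(b) Volume: 266,000 US gal × 3.785 L/gal = 1,006,810 L.
(b) [OCl⁻]/[HOCl] = 10^(pH − pKa) = 10^(7.29 − 7.55) = 0.5495; fraction as HOCl = 1/(1 + 0.5495) = 0.6454.
(b) Free chlorine required for 0.75 ppm HOCl: 0.75 / 0.6454 = 1.162 ppm.
(b) FC to add: 1.162 − 0.2 = 0.9622 mg/L as Cl₂.
(b) Cl₂ equivalent: 0.9622 mg/L × 1,006,810 L = 968.7 g.
(b) Product at 8.8% available Cl: 968.7 / 0.088 = 11,010 g.
(b) Volume: 11,010 g ÷ 1.16 g/mL = 9490 mL.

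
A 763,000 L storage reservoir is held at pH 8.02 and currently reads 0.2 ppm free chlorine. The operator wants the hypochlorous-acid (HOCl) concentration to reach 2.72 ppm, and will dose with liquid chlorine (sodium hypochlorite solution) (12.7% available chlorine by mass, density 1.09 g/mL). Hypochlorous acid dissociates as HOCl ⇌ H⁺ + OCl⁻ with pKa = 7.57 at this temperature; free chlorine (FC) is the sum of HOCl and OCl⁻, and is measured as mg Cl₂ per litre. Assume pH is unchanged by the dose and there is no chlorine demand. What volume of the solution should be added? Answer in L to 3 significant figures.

56.1 L

[OCl⁻]/[HOCl] = 10^(pH − pKa) = 10^(8.02 − 7.57) = 2.818; fraction as HOCl = 1/(1 + 2.818) = 0.2619.
Free chlorine required for 2.72 ppm HOCl: 2.72 / 0.2619 = 10.39 ppm.
FC to add: 10.39 − 0.2 = 10.19 mg/L as Cl₂.
Cl₂ equivalent: 10.19 mg/L × 763,000 L = 7772 g.
Product at 12.7% available Cl: 7772 / 0.127 = 61,200 g.
Volume: 61,200 g ÷ 1.09 g/mL = 56,140 mL.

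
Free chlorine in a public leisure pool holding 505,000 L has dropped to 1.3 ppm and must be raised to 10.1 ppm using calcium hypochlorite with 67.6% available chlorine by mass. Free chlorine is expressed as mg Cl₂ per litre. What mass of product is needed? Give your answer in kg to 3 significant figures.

Chlorine deficit: 10.1 − 1.3 = 8.8 ppm = 8.8 mg/L as Cl₂.
Cl₂ equivalent needed: 8.8 mg/L × 505,000 L = 4,444,000 mg = 4444 g.
Product at 67.6% available chlorine: 4444 / 0.676 = 6574 g.

6.57 kg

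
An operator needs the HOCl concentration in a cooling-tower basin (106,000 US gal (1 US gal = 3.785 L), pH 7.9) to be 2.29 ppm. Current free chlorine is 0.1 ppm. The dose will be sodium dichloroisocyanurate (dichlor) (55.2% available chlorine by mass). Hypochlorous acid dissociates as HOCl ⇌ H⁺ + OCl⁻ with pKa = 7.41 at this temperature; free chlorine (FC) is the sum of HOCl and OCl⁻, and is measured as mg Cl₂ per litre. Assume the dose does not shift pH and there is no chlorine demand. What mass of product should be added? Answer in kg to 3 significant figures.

Volume: 106,000 US gal × 3.785 L/gal = 401,210 L.
[OCl⁻]/[HOCl] = 10^(pH − pKa) = 10^(7.9 − 7.41) = 3.09; fraction as HOCl = 1/(1 + 3.09) = 0.2445.
Free chlorine required for 2.29 ppm HOCl: 2.29 / 0.2445 = 9.367 ppm.
FC to add: 9.367 − 0.1 = 9.267 mg/L as Cl₂.
Cl₂ equivalent: 9.267 mg/L × 401,210 L = 3718 g.
Product at 55.2% available Cl: 3718 / 0.552 = 6735 g.

6.74 kg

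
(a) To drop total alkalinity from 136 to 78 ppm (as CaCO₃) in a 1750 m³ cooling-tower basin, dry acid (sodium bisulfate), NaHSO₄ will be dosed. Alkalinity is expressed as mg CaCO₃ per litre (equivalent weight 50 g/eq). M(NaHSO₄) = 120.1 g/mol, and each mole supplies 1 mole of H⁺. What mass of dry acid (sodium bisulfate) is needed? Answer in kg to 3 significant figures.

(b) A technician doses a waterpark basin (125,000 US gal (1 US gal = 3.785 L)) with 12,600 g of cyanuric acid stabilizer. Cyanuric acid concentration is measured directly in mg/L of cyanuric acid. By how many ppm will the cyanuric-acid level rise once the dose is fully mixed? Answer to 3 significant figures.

(a) 244 kg; (b) 26.6 ppm

(a) Volume: 1750 m³ = 1,750,000 L.
(a) Alkalinity to neutralize: (136 − 78) = 58 mg/L as CaCO₃ × 1,750,000 L = 101,500 g as CaCO₃.
(a) Equivalents of H⁺ required: 101,500 ÷ 50 g/eq = 2030 eq = 2030 mol NaHSO₄.
(a) Mass of NaHSO₄: 2030 × 120.1 = 243,800 g.

(b) Volume: 125,000 US gal × 3.785 L/gal = 473,125 L.
(b) Rise: 12,600 g / 473,125 L × 1000 = 26.63 mg/L.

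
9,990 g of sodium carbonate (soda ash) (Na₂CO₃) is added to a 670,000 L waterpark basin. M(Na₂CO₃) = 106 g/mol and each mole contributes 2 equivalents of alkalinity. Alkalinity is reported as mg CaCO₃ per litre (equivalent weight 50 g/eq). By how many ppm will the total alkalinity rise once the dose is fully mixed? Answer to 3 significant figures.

Moles of Na₂CO₃: 9,990 g ÷ 106 g/mol = 94.25 mol → 188.5 eq of alkalinity.
As CaCO₃: 188.5 eq × 50 g/eq = 9425 g.
Rise: 9425 g / 670,000 L × 1000 = 14.07 mg/L.

14.1 ppm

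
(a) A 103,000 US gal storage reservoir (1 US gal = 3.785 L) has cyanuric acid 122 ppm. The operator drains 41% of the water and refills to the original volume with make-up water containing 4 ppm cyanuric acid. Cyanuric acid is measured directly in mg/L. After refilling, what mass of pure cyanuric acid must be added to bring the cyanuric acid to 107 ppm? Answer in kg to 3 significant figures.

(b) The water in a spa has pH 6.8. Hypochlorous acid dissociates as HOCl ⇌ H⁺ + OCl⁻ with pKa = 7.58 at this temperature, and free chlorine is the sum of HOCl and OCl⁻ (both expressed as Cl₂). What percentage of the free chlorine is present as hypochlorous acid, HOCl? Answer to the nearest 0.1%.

(a) 13.0 kg; (b) 85.8%

(a) Volume: 103,000 US gal × 3.785 L/gal = 389,855 L.
(a) After draining 41% and refilling: 122 × 0.59 + 4 × 0.41 = 73.62 ppm.
(a) Deficit to target: 107 − 73.62 = 33.38 mg/L.
(a) Mass: 33.38 mg/L × 389,855 L = 13,010 g cyanuric acid.

(b) [OCl⁻]/[HOCl] = 10^(pH − pKa) = 10^(6.8 − 7.58) = 10^-0.78 = 0.166.
(b) Fraction as HOCl = 1 / (1 + 0.166) = 0.8577.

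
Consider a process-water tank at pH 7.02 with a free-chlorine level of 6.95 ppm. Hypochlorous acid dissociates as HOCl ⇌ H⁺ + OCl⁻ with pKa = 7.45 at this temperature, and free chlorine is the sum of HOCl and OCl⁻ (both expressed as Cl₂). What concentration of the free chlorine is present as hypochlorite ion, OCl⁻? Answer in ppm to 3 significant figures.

[OCl⁻]/[HOCl] = 10^(pH − pKa) = 10^(7.02 − 7.45) = 10^-0.43 = 0.3715.
Fraction as HOCl = 1 / (1 + 0.3715) = 0.7291.
OCl⁻ = (1 − 0.7291) × 6.95 ppm = 1.883 ppm.

1.88 ppm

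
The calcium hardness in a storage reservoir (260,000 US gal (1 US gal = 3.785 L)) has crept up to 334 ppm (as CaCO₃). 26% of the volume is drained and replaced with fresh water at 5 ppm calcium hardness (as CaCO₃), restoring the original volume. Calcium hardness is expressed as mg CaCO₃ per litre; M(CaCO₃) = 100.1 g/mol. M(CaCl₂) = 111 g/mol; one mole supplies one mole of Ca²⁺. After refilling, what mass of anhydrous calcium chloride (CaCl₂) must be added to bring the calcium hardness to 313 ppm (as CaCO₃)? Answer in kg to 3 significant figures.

70.4 kg

Volume: 260,000 US gal × 3.785 L/gal = 984,100 L.
After draining 26% and refilling: 334 × 0.74 + 5 × 0.26 = 248.46 ppm.
Deficit to target: 313 − 248.46 = 64.54 mg/L.
As CaCO₃: 64.54 mg/L × 984,100 L = 63,510 g; ÷ 100.1 = 634.5 mol Ca²⁺.
Mass: 634.5 × 111 = 70,430 g.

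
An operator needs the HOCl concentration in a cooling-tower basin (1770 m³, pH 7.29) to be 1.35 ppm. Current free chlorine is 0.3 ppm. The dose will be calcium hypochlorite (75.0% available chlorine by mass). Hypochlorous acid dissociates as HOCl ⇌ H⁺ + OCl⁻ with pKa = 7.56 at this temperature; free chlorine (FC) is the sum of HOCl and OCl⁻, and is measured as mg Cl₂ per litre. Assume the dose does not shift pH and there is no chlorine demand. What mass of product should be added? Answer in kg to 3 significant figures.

Volume: 1770 m³ = 1,770,000 L.
[OCl⁻]/[HOCl] = 10^(pH − pKa) = 10^(7.29 − 7.56) = 0.537; fraction as HOCl = 1/(1 + 0.537) = 0.6506.
Free chlorine required for 1.35 ppm HOCl: 1.35 / 0.6506 = 2.075 ppm.
FC to add: 2.075 − 0.3 = 1.775 mg/L as Cl₂.
Cl₂ equivalent: 1.775 mg/L × 1,770,000 L = 3142 g.
Product at 75.0% available Cl: 3142 / 0.75 = 4189 g.

4.19 kg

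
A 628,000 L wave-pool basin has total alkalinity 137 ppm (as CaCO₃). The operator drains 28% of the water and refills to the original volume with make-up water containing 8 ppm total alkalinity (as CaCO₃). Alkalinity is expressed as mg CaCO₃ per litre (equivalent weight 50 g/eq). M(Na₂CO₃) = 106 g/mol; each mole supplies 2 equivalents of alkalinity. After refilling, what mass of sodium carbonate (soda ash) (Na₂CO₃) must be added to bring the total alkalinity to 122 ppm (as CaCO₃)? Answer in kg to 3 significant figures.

After draining 28% and refilling: 137 × 0.72 + 8 × 0.28 = 100.88 ppm.
Deficit to target: 122 − 100.88 = 21.12 mg/L.
As CaCO₃: 21.12 mg/L × 628,000 L = 13,260 g; ÷ 50 g/eq ÷ 2 = 132.6 mol Na₂CO₃.
Mass: 132.6 × 106 = 14,060 g.

14.1 kg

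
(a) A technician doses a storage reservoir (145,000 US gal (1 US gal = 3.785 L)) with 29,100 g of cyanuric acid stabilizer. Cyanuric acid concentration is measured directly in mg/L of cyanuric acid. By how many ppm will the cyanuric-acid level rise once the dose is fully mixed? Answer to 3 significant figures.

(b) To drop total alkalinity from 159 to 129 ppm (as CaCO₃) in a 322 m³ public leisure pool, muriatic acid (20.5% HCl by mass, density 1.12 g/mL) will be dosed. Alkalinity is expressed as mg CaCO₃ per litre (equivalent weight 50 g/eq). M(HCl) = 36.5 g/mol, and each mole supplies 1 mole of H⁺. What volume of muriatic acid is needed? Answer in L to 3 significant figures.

(a) Volume: 145,000 US gal × 3.785 L/gal = 548,825 L.
(a) Rise: 29,100 g / 548,825 L × 1000 = 53.02 mg/L.

(b) Volume: 322 m³ = 322,000 L.
(b) Alkalinity to neutralize: (159 − 129) = 30 mg/L as CaCO₃ × 322,000 L = 9660 g as CaCO₃.
(b) Equivalents of H⁺ required: 9660 ÷ 50 g/eq = 193.2 eq = 193.2 mol HCl.
(b) Mass of HCl: 193.2 × 36.5 = 7052 g.
(b) Mass of 20.5% solution: 7052 / 0.205 = 34,400 g.
(b) Volume: 34,400 g ÷ 1.12 g/mL = 30,710 mL.

(a) 53.0 ppm; (b) 30.7 L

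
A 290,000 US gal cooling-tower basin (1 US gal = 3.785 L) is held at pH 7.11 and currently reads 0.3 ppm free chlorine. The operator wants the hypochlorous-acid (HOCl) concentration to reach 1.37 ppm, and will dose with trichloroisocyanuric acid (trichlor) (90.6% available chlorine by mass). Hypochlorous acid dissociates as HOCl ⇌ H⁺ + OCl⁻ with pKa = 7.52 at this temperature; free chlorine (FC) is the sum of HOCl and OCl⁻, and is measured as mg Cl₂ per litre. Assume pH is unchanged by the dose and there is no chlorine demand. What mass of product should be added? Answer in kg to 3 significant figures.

1.94 kg

Volume: 290,000 US gal × 3.785 L/gal = 1,097,650 L.
[OCl⁻]/[HOCl] = 10^(pH − pKa) = 10^(7.11 − 7.52) = 0.389; fraction as HOCl = 1/(1 + 0.389) = 0.7199.
Free chlorine required for 1.37 ppm HOCl: 1.37 / 0.7199 = 1.903 ppm.
FC to add: 1.903 − 0.3 = 1.603 mg/L as Cl₂.
Cl₂ equivalent: 1.603 mg/L × 1,097,650 L = 1760 g.
Product at 90.6% available Cl: 1760 / 0.906 = 1942 g.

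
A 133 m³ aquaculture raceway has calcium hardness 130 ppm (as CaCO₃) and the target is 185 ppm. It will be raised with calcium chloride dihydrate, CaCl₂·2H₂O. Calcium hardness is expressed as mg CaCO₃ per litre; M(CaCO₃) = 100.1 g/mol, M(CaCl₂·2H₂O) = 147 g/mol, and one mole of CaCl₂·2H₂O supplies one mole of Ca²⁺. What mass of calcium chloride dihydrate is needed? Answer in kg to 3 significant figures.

10.7 kg

Volume: 133 m³ = 133,000 L.
Hardness to add: (185 − 130) = 55 mg/L as CaCO₃ × 133,000 L = 7315 g as CaCO₃.
Moles of Ca²⁺ (1 mol Ca²⁺ ≡ 1 mol CaCO₃): 7315 / 100.1 g/mol = 73.08 mol.
Mass of CaCl₂·2H₂O: 73.08 × 147 = 10,740 g.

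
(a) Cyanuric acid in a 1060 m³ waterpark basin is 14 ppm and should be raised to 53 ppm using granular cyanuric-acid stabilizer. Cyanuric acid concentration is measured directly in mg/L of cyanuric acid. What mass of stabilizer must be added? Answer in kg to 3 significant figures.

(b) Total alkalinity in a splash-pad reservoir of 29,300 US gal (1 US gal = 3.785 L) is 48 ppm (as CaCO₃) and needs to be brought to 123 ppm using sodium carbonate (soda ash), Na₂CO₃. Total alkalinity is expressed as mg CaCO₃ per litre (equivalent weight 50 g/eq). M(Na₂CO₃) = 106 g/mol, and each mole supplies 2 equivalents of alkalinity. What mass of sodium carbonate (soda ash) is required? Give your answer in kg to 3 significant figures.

(a) Volume: 1060 m³ = 1,060,000 L.
(a) CYA to add: (53 − 14) = 39 mg/L × 1,060,000 L = 41,340 g cyanuric acid.

(b) Volume: 29,300 US gal × 3.785 L/gal = 110,900 L.
(b) Alkalinity to add: (123 − 48) = 75 mg/L as CaCO₃ × 110,900 L = 8318 g as CaCO₃.
(b) Equivalents: 8318 g ÷ 50 g/eq = 166.4 eq.
(b) Each mole of Na₂CO₃ supplies 2 eq, so 166.4 / 2 = 83.18 mol.
(b) Mass: 83.18 mol × 106 g/mol = 8817 g.

(a) 41.3 kg; (b) 8.82 kg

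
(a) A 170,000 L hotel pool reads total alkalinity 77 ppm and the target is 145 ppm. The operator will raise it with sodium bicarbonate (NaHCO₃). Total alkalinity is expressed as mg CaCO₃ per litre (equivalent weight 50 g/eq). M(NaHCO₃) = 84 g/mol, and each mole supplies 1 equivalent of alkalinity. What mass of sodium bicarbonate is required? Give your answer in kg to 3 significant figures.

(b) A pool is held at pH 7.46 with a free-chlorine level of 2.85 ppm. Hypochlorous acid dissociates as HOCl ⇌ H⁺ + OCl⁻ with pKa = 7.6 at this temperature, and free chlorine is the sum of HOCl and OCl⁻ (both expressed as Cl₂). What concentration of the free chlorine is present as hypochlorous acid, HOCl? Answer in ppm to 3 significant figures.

(a) 19.4 kg; (b) 1.65 ppm

(a) Alkalinity to add: (145 − 77) = 68 mg/L as CaCO₃ × 170,000 L = 11,560 g as CaCO₃.
(a) Equivalents: 11,560 g ÷ 50 g/eq = 231.2 eq.
(a) NaHCO₃ supplies 1 eq per mole → 231.2 mol.
(a) Mass: 231.2 mol × 84 g/mol = 19,420 g.

(b) [OCl⁻]/[HOCl] = 10^(pH − pKa) = 10^(7.46 − 7.6) = 10^-0.14 = 0.7244.
(b) Fraction as HOCl = 1 / (1 + 0.7244) = 0.5799.
(b) HOCl = 0.5799 × 2.85 ppm = 1.653 ppm.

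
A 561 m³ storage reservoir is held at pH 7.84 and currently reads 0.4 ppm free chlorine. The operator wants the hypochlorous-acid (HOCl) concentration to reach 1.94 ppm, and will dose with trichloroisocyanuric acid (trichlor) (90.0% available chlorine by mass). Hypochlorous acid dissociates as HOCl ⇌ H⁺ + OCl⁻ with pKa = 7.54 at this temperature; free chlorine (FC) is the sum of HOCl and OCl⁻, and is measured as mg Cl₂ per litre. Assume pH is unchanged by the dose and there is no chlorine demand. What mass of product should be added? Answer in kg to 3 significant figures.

3.37 kg

Volume: 561 m³ = 561,000 L.
[OCl⁻]/[HOCl] = 10^(pH − pKa) = 10^(7.84 − 7.54) = 1.995; fraction as HOCl = 1/(1 + 1.995) = 0.3339.
Free chlorine required for 1.94 ppm HOCl: 1.94 / 0.3339 = 5.811 ppm.
FC to add: 5.811 − 0.4 = 5.411 mg/L as Cl₂.
Cl₂ equivalent: 5.411 mg/L × 561,000 L = 3035 g.
Product at 90.0% available Cl: 3035 / 0.9 = 3373 g.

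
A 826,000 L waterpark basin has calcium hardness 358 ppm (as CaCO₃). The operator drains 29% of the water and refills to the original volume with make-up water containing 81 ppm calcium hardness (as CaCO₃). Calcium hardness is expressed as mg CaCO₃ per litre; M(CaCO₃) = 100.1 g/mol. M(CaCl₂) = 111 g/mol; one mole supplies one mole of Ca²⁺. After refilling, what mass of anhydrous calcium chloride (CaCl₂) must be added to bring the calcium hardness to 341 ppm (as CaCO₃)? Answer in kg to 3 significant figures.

After draining 29% and refilling: 358 × 0.71 + 81 × 0.29 = 277.67 ppm.
Deficit to target: 341 − 277.67 = 63.33 mg/L.
As CaCO₃: 63.33 mg/L × 826,000 L = 52,310 g; ÷ 100.1 = 522.6 mol Ca²⁺.
Mass: 522.6 × 111 = 58,010 g.

58.0 kg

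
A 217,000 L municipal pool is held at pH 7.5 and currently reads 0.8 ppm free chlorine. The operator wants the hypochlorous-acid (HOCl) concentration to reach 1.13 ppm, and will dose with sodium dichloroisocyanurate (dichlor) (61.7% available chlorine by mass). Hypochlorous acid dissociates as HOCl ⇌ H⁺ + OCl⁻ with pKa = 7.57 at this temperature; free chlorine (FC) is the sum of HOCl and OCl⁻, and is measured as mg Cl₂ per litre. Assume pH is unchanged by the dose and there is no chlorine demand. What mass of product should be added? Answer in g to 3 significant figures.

454 g

[OCl⁻]/[HOCl] = 10^(pH − pKa) = 10^(7.5 − 7.57) = 0.8511; fraction as HOCl = 1/(1 + 0.8511) = 0.5402.
Free chlorine required for 1.13 ppm HOCl: 1.13 / 0.5402 = 2.092 ppm.
FC to add: 2.092 − 0.8 = 1.292 mg/L as Cl₂.
Cl₂ equivalent: 1.292 mg/L × 217,000 L = 280.3 g.
Product at 61.7% available Cl: 280.3 / 0.617 = 454.3 g.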